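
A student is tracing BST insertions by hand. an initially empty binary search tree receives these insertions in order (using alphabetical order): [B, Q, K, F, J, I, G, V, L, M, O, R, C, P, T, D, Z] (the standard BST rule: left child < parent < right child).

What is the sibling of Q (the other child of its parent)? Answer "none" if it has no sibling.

Resulting structure (node: left, right):
  B: L=–, R=Q
  Q: L=K, R=V
  K: L=F, R=L
  F: L=C, R=J
  J: L=I, R=–
  I: L=G, R=–
  G: L=–, R=–
  V: L=R, R=Z
  L: L=–, R=M
  M: L=–, R=O
  O: L=–, R=P
  R: L=–, R=T
  C: L=–, R=D
  P: L=–, R=–
  T: L=–, R=–
  D: L=–, R=–
  Z: L=–, R=–

Q's parent is B, which has only one child.

none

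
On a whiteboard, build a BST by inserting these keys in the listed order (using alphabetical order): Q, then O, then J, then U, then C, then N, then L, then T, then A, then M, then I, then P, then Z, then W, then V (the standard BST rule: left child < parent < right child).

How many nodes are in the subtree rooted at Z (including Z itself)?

3

Resulting structure (node: left, right):
  Q: L=O, R=U
  O: L=J, R=P
  J: L=C, R=N
  U: L=T, R=Z
  C: L=A, R=I
  N: L=L, R=–
  L: L=–, R=M
  T: L=–, R=–
  A: L=–, R=–
  M: L=–, R=–
  I: L=–, R=–
  P: L=–, R=–
  Z: L=W, R=–
  W: L=V, R=–
  V: L=–, R=–

Subtree rooted at Z contains: Z, W, V — 3 nodes.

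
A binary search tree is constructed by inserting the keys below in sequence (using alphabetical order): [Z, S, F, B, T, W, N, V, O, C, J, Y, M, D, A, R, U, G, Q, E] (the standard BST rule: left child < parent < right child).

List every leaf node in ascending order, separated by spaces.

Insert Z: tree is empty, so Z becomes the root.
Insert S: S < Z → go left. Place as left child of Z.
Insert F: F < Z → go left; F < S → go left. Place as left child of S.
Insert B: B < Z → go left; B < S → go left; B < F → go left. Place as left child of F.
Insert T: T < Z → go left; T > S → go right. Place as right child of S.
Insert W: W < Z → go left; W > S → go right; W > T → go right. Place as right child of T.
Insert N: N < Z → go left; N < S → go left; N > F → go right. Place as right child of F.
Insert V: V < Z → go left; V > S → go right; V > T → go right; V < W → go left. Place as left child of W.
Insert O: O < Z → go left; O < S → go left; O > F → go right; O > N → go right. Place as right child of N.
Insert C: C < Z → go left; C < S → go left; C < F → go left; C > B → go right. Place as right child of B.
Insert J: J < Z → go left; J < S → go left; J > F → go right; J < N → go left. Place as left child of N.
Insert Y: Y < Z → go left; Y > S → go right; Y > T → go right; Y > W → go right. Place as right child of W.
Insert M: M < Z → go left; M < S → go left; M > F → go right; M < N → go left; M > J → go right. Place as right child of J.
Insert D: D < Z → go left; D < S → go left; D < F → go left; D > B → go right; D > C → go right. Place as right child of C.
Insert A: A < Z → go left; A < S → go left; A < F → go left; A < B → go left. Place as left child of B.
Insert R: R < Z → go left; R < S → go left; R > F → go right; R > N → go right; R > O → go right. Place as right child of O.
Insert U: U < Z → go left; U > S → go right; U > T → go right; U < W → go left; U < V → go left. Place as left child of V.
Insert G: G < Z → go left; G < S → go left; G > F → go right; G < N → go left; G < J → go left. Place as left child of J.
Insert Q: Q < Z → go left; Q < S → go left; Q > F → go right; Q > N → go right; Q > O → go right; Q < R → go left. Place as left child of R.
Insert E: E < Z → go left; E < S → go left; E < F → go left; E > B → go right; E > C → go right; E > D → go right. Place as right child of D.

A E G M Q U Y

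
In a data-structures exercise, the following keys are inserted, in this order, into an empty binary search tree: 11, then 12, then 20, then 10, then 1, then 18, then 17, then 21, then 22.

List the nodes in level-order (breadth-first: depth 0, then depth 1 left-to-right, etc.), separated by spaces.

11 10 12 1 20 18 21 17 22

Resulting structure (node: left, right):
  11: L=10, R=12
  12: L=–, R=20
  20: L=18, R=21
  10: L=1, R=–
  1: L=–, R=–
  18: L=17, R=–
  17: L=–, R=–
  21: L=–, R=22
  22: L=–, R=–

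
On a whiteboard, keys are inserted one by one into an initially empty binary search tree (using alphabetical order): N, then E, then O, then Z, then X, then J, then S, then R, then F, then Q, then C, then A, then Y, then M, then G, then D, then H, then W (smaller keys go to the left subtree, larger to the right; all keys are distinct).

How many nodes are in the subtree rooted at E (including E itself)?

9

N: root
E: left child of N (depth 1)
O: right child of N (depth 1)
Z: right child of O (depth 2)
X: left child of Z (depth 3)
J: right child of E (depth 2)
S: left child of X (depth 4)
R: left child of S (depth 5)
F: left child of J (depth 3)
Q: left child of R (depth 6)
C: left child of E (depth 2)
A: left child of C (depth 3)
Y: right child of X (depth 4)
M: right child of J (depth 3)
G: right child of F (depth 4)
D: right child of C (depth 3)
H: right child of G (depth 5)
W: right child of S (depth 5)

Subtree rooted at E contains: E, C, A, D, J, F, G, H, M — 9 nodes.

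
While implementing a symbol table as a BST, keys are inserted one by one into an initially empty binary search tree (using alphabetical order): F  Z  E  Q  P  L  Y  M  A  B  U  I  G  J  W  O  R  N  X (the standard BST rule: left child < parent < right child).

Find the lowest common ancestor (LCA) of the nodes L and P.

F: root
Z: right child of F (depth 1)
E: left child of F (depth 1)
Q: left child of Z (depth 2)
P: left child of Q (depth 3)
L: left child of P (depth 4)
Y: right child of Q (depth 3)
M: right child of L (depth 5)
A: left child of E (depth 2)
B: right child of A (depth 3)
U: left child of Y (depth 4)
I: left child of L (depth 5)
G: left child of I (depth 6)
J: right child of I (depth 6)
W: right child of U (depth 5)
O: right child of M (depth 6)
R: left child of U (depth 5)
N: left child of O (depth 7)
X: right child of W (depth 6)

Path to L: F → Z → Q → P → L
Path to P: F → Z → Q → P
P lies on both paths and is an ancestor of the other node.

P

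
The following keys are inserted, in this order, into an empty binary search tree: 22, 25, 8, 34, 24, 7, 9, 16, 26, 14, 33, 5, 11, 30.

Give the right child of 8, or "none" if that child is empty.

Resulting structure (node: left, right):
  22: L=8, R=25
  25: L=24, R=34
  8: L=7, R=9
  34: L=26, R=–
  24: L=–, R=–
  7: L=5, R=–
  9: L=–, R=16
  16: L=14, R=–
  26: L=–, R=33
  14: L=11, R=–
  33: L=30, R=–
  5: L=–, R=–
  11: L=–, R=–
  30: L=–, R=–

9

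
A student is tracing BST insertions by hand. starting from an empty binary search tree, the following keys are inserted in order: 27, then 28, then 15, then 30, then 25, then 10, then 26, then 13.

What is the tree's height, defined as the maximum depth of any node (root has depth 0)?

3

Insert 27: tree is empty, so 27 becomes the root.
Insert 28: 28 > 27 → go right. Place as right child of 27.
Insert 15: 15 < 27 → go left. Place as left child of 27.
Insert 30: 30 > 27 → go right; 30 > 28 → go right. Place as right child of 28.
Insert 25: 25 < 27 → go left; 25 > 15 → go right. Place as right child of 15.
Insert 10: 10 < 27 → go left; 10 < 15 → go left. Place as left child of 15.
Insert 26: 26 < 27 → go left; 26 > 15 → go right; 26 > 25 → go right. Place as right child of 25.
Insert 13: 13 < 27 → go left; 13 < 15 → go left; 13 > 10 → go right. Place as right child of 10.

The deepest node is 26 at depth 3.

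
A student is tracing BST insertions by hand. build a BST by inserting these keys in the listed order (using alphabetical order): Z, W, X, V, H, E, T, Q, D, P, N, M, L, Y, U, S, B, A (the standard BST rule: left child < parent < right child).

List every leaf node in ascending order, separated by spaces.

Resulting structure (node: left, right):
  Z: L=W, R=–
  W: L=V, R=X
  X: L=–, R=Y
  V: L=H, R=–
  H: L=E, R=T
  E: L=D, R=–
  T: L=Q, R=U
  Q: L=P, R=S
  D: L=B, R=–
  P: L=N, R=–
  N: L=M, R=–
  M: L=L, R=–
  L: L=–, R=–
  Y: L=–, R=–
  U: L=–, R=–
  S: L=–, R=–
  B: L=A, R=–
  A: L=–, R=–

A L S U Y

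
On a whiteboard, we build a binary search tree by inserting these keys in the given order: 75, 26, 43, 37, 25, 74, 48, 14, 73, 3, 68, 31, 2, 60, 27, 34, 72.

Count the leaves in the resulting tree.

5

Insert 75: tree is empty, so 75 becomes the root.
Insert 26: 26 < 75 → go left. Place as left child of 75.
Insert 43: 43 < 75 → go left; 43 > 26 → go right. Place as right child of 26.
Insert 37: 37 < 75 → go left; 37 > 26 → go right; 37 < 43 → go left. Place as left child of 43.
Insert 25: 25 < 75 → go left; 25 < 26 → go left. Place as left child of 26.
Insert 74: 74 < 75 → go left; 74 > 26 → go right; 74 > 43 → go right. Place as right child of 43.
Insert 48: 48 < 75 → go left; 48 > 26 → go right; 48 > 43 → go right; 48 < 74 → go left. Place as left child of 74.
Insert 14: 14 < 75 → go left; 14 < 26 → go left; 14 < 25 → go left. Place as left child of 25.
Insert 73: 73 < 75 → go left; 73 > 26 → go right; 73 > 43 → go right; 73 < 74 → go left; 73 > 48 → go right. Place as right child of 48.
Insert 3: 3 < 75 → go left; 3 < 26 → go left; 3 < 25 → go left; 3 < 14 → go left. Place as left child of 14.
Insert 68: 68 < 75 → go left; 68 > 26 → go right; 68 > 43 → go right; 68 < 74 → go left; 68 > 48 → go right; 68 < 73 → go left. Place as left child of 73.
Insert 31: 31 < 75 → go left; 31 > 26 → go right; 31 < 43 → go left; 31 < 37 → go left. Place as left child of 37.
Insert 2: 2 < 75 → go left; 2 < 26 → go left; 2 < 25 → go left; 2 < 14 → go left; 2 < 3 → go left. Place as left child of 3.
Insert 60: 60 < 75 → go left; 60 > 26 → go right; 60 > 43 → go right; 60 < 74 → go left; 60 > 48 → go right; 60 < 73 → go left; 60 < 68 → go left. Place as left child of 68.
Insert 27: 27 < 75 → go left; 27 > 26 → go right; 27 < 43 → go left; 27 < 37 → go left; 27 < 31 → go left. Place as left child of 31.
Insert 34: 34 < 75 → go left; 34 > 26 → go right; 34 < 43 → go left; 34 < 37 → go left; 34 > 31 → go right. Place as right child of 31.
Insert 72: 72 < 75 → go left; 72 > 26 → go right; 72 > 43 → go right; 72 < 74 → go left; 72 > 48 → go right; 72 < 73 → go left; 72 > 68 → go right. Place as right child of 68.

Leaves: 2, 27, 34, 60, 72 — 5 in total.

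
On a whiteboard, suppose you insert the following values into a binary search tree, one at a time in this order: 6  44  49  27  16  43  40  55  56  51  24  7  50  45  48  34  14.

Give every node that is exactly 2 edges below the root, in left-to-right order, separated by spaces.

27 49

6: root
44: right child of 6 (depth 1)
49: right child of 44 (depth 2)
27: left child of 44 (depth 2)
16: left child of 27 (depth 3)
43: right child of 27 (depth 3)
40: left child of 43 (depth 4)
55: right child of 49 (depth 3)
56: right child of 55 (depth 4)
51: left child of 55 (depth 4)
24: right child of 16 (depth 4)
7: left child of 16 (depth 4)
50: left child of 51 (depth 5)
45: left child of 49 (depth 3)
48: right child of 45 (depth 4)
34: left child of 40 (depth 5)
14: right child of 7 (depth 5)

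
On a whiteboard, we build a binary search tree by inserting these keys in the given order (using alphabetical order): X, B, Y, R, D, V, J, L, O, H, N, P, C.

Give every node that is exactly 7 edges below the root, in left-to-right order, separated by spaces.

N P

X: root
B: left child of X (depth 1)
Y: right child of X (depth 1)
R: right child of B (depth 2)
D: left child of R (depth 3)
V: right child of R (depth 3)
J: right child of D (depth 4)
L: right child of J (depth 5)
O: right child of L (depth 6)
H: left child of J (depth 5)
N: left child of O (depth 7)
P: right child of O (depth 7)
C: left child of D (depth 4)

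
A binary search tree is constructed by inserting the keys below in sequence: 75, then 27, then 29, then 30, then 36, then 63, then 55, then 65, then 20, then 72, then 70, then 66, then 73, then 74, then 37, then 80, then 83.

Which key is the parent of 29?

27

75: root
27: left child of 75 (depth 1)
29: right child of 27 (depth 2)
30: right child of 29 (depth 3)
36: right child of 30 (depth 4)
63: right child of 36 (depth 5)
55: left child of 63 (depth 6)
65: right child of 63 (depth 6)
20: left child of 27 (depth 2)
72: right child of 65 (depth 7)
70: left child of 72 (depth 8)
66: left child of 70 (depth 9)
73: right child of 72 (depth 8)
74: right child of 73 (depth 9)
37: left child of 55 (depth 7)
80: right child of 75 (depth 1)
83: right child of 80 (depth 2)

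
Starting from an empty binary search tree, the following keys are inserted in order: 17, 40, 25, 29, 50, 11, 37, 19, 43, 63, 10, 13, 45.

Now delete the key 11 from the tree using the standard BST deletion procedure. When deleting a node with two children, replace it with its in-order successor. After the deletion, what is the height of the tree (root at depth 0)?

Resulting structure (node: left, right):
  17: L=11, R=40
  40: L=25, R=50
  25: L=19, R=29
  29: L=–, R=37
  50: L=43, R=63
  11: L=10, R=13
  37: L=–, R=–
  19: L=–, R=–
  43: L=–, R=45
  63: L=–, R=–
  10: L=–, R=–
  13: L=–, R=–
  45: L=–, R=–

Delete 11 (two children — replace with in-order successor).
After deletion, deepest node is 37 at depth 4.

4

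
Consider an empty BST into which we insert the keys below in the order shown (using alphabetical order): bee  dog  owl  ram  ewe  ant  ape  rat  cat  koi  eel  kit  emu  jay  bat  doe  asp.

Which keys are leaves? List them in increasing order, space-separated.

asp doe emu jay rat

bee: root
dog: right child of bee (depth 1)
owl: right child of dog (depth 2)
ram: right child of owl (depth 3)
ewe: left child of owl (depth 3)
ant: left child of bee (depth 1)
ape: right child of ant (depth 2)
rat: right child of ram (depth 4)
cat: left child of dog (depth 2)
koi: right child of ewe (depth 4)
eel: left child of ewe (depth 4)
kit: left child of koi (depth 5)
emu: right child of eel (depth 5)
jay: left child of kit (depth 6)
bat: right child of ape (depth 3)
doe: right child of cat (depth 3)
asp: left child of bat (depth 4)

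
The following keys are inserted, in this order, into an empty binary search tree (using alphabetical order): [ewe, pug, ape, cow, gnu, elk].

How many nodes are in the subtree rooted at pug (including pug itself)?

ewe: root
pug: right child of ewe (depth 1)
ape: left child of ewe (depth 1)
cow: right child of ape (depth 2)
gnu: left child of pug (depth 2)
elk: right child of cow (depth 3)

Subtree rooted at pug contains: pug, gnu — 2 nodes.

2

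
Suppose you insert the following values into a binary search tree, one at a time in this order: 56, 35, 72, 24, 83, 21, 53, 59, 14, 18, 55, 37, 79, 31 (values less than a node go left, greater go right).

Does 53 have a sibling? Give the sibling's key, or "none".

24

56: root
35: left child of 56 (depth 1)
72: right child of 56 (depth 1)
24: left child of 35 (depth 2)
83: right child of 72 (depth 2)
21: left child of 24 (depth 3)
53: right child of 35 (depth 2)
59: left child of 72 (depth 2)
14: left child of 21 (depth 4)
18: right child of 14 (depth 5)
55: right child of 53 (depth 3)
37: left child of 53 (depth 3)
79: left child of 83 (depth 3)
31: right child of 24 (depth 3)

53's parent is 35; the other child of 35 is 24.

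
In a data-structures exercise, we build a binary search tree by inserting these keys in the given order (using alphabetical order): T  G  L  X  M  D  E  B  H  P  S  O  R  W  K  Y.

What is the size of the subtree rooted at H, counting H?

2

Resulting structure (node: left, right):
  T: L=G, R=X
  G: L=D, R=L
  L: L=H, R=M
  X: L=W, R=Y
  M: L=–, R=P
  D: L=B, R=E
  E: L=–, R=–
  B: L=–, R=–
  H: L=–, R=K
  P: L=O, R=S
  S: L=R, R=–
  O: L=–, R=–
  R: L=–, R=–
  W: L=–, R=–
  K: L=–, R=–
  Y: L=–, R=–

Subtree rooted at H contains: H, K — 2 nodes.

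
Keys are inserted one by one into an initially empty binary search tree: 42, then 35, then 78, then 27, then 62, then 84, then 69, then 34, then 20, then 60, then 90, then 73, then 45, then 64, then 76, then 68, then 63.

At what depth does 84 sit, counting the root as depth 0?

2

Insert 42: tree is empty, so 42 becomes the root.
Insert 35: 35 < 42 → go left. Place as left child of 42.
Insert 78: 78 > 42 → go right. Place as right child of 42.
Insert 27: 27 < 42 → go left; 27 < 35 → go left. Place as left child of 35.
Insert 62: 62 > 42 → go right; 62 < 78 → go left. Place as left child of 78.
Insert 84: 84 > 42 → go right; 84 > 78 → go right. Place as right child of 78.
Insert 69: 69 > 42 → go right; 69 < 78 → go left; 69 > 62 → go right. Place as right child of 62.
Insert 34: 34 < 42 → go left; 34 < 35 → go left; 34 > 27 → go right. Place as right child of 27.
Insert 20: 20 < 42 → go left; 20 < 35 → go left; 20 < 27 → go left. Place as left child of 27.
Insert 60: 60 > 42 → go right; 60 < 78 → go left; 60 < 62 → go left. Place as left child of 62.
Insert 90: 90 > 42 → go right; 90 > 78 → go right; 90 > 84 → go right. Place as right child of 84.
Insert 73: 73 > 42 → go right; 73 < 78 → go left; 73 > 62 → go right; 73 > 69 → go right. Place as right child of 69.
Insert 45: 45 > 42 → go right; 45 < 78 → go left; 45 < 62 → go left; 45 < 60 → go left. Place as left child of 60.
Insert 64: 64 > 42 → go right; 64 < 78 → go left; 64 > 62 → go right; 64 < 69 → go left. Place as left child of 69.
Insert 76: 76 > 42 → go right; 76 < 78 → go left; 76 > 62 → go right; 76 > 69 → go right; 76 > 73 → go right. Place as right child of 73.
Insert 68: 68 > 42 → go right; 68 < 78 → go left; 68 > 62 → go right; 68 < 69 → go left; 68 > 64 → go right. Place as right child of 64.
Insert 63: 63 > 42 → go right; 63 < 78 → go left; 63 > 62 → go right; 63 < 69 → go left; 63 < 64 → go left. Place as left child of 64.

Path to 84: 42 → 78 → 84, which is 2 edges.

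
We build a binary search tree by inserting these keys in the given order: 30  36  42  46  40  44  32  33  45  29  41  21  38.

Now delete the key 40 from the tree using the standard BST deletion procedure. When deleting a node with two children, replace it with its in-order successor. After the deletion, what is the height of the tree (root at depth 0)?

Insert 30: tree is empty, so 30 becomes the root.
Insert 36: 36 > 30 → go right. Place as right child of 30.
Insert 42: 42 > 30 → go right; 42 > 36 → go right. Place as right child of 36.
Insert 46: 46 > 30 → go right; 46 > 36 → go right; 46 > 42 → go right. Place as right child of 42.
Insert 40: 40 > 30 → go right; 40 > 36 → go right; 40 < 42 → go left. Place as left child of 42.
Insert 44: 44 > 30 → go right; 44 > 36 → go right; 44 > 42 → go right; 44 < 46 → go left. Place as left child of 46.
Insert 32: 32 > 30 → go right; 32 < 36 → go left. Place as left child of 36.
Insert 33: 33 > 30 → go right; 33 < 36 → go left; 33 > 32 → go right. Place as right child of 32.
Insert 45: 45 > 30 → go right; 45 > 36 → go right; 45 > 42 → go right; 45 < 46 → go left; 45 > 44 → go right. Place as right child of 44.
Insert 29: 29 < 30 → go left. Place as left child of 30.
Insert 41: 41 > 30 → go right; 41 > 36 → go right; 41 < 42 → go left; 41 > 40 → go right. Place as right child of 40.
Insert 21: 21 < 30 → go left; 21 < 29 → go left. Place as left child of 29.
Insert 38: 38 > 30 → go right; 38 > 36 → go right; 38 < 42 → go left; 38 < 40 → go left. Place as left child of 40.

Delete 40 (two children — replace with in-order successor).
After deletion, deepest node is 45 at depth 5.

5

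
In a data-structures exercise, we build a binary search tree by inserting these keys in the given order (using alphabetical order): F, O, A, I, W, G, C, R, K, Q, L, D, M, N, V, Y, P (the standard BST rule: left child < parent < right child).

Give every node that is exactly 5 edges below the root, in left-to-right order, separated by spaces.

M P

F: root
O: right child of F (depth 1)
A: left child of F (depth 1)
I: left child of O (depth 2)
W: right child of O (depth 2)
G: left child of I (depth 3)
C: right child of A (depth 2)
R: left child of W (depth 3)
K: right child of I (depth 3)
Q: left child of R (depth 4)
L: right child of K (depth 4)
D: right child of C (depth 3)
M: right child of L (depth 5)
N: right child of M (depth 6)
V: right child of R (depth 4)
Y: right child of W (depth 3)
P: left child of Q (depth 5)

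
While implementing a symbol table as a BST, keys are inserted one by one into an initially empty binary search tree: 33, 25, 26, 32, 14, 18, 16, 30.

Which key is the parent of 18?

33: root
25: left child of 33 (depth 1)
26: right child of 25 (depth 2)
32: right child of 26 (depth 3)
14: left child of 25 (depth 2)
18: right child of 14 (depth 3)
16: left child of 18 (depth 4)
30: left child of 32 (depth 4)

14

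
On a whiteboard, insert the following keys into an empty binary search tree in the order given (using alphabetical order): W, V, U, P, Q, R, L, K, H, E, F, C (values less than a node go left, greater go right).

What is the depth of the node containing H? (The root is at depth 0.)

6

Resulting structure (node: left, right):
  W: L=V, R=–
  V: L=U, R=–
  U: L=P, R=–
  P: L=L, R=Q
  Q: L=–, R=R
  R: L=–, R=–
  L: L=K, R=–
  K: L=H, R=–
  H: L=E, R=–
  E: L=C, R=F
  F: L=–, R=–
  C: L=–, R=–

Path to H: W → V → U → P → L → K → H, which is 6 edges.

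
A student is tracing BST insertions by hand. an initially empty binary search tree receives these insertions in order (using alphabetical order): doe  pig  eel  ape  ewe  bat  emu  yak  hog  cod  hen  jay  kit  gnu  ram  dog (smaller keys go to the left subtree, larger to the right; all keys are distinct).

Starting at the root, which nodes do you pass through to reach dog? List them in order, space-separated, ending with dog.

doe pig eel dog

Resulting structure (node: left, right):
  doe: L=ape, R=pig
  pig: L=eel, R=yak
  eel: L=dog, R=ewe
  ape: L=–, R=bat
  ewe: L=emu, R=hog
  bat: L=–, R=cod
  emu: L=–, R=–
  yak: L=ram, R=–
  hog: L=hen, R=jay
  cod: L=–, R=–
  hen: L=gnu, R=–
  jay: L=–, R=kit
  kit: L=–, R=–
  gnu: L=–, R=–
  ram: L=–, R=–
  dog: L=–, R=–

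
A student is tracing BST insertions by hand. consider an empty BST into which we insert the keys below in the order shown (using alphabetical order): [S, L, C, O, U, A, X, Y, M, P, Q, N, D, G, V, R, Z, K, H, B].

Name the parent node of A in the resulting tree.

Resulting structure (node: left, right):
  S: L=L, R=U
  L: L=C, R=O
  C: L=A, R=D
  O: L=M, R=P
  U: L=–, R=X
  A: L=–, R=B
  X: L=V, R=Y
  Y: L=–, R=Z
  M: L=–, R=N
  P: L=–, R=Q
  Q: L=–, R=R
  N: L=–, R=–
  D: L=–, R=G
  G: L=–, R=K
  V: L=–, R=–
  R: L=–, R=–
  Z: L=–, R=–
  K: L=H, R=–
  H: L=–, R=–
  B: L=–, R=–

C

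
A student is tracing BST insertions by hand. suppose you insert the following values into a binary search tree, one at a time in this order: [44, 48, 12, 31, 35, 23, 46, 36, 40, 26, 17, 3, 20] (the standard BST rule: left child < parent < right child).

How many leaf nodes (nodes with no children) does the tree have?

Insert 44: tree is empty, so 44 becomes the root.
Insert 48: 48 > 44 → go right. Place as right child of 44.
Insert 12: 12 < 44 → go left. Place as left child of 44.
Insert 31: 31 < 44 → go left; 31 > 12 → go right. Place as right child of 12.
Insert 35: 35 < 44 → go left; 35 > 12 → go right; 35 > 31 → go right. Place as right child of 31.
Insert 23: 23 < 44 → go left; 23 > 12 → go right; 23 < 31 → go left. Place as left child of 31.
Insert 46: 46 > 44 → go right; 46 < 48 → go left. Place as left child of 48.
Insert 36: 36 < 44 → go left; 36 > 12 → go right; 36 > 31 → go right; 36 > 35 → go right. Place as right child of 35.
Insert 40: 40 < 44 → go left; 40 > 12 → go right; 40 > 31 → go right; 40 > 35 → go right; 40 > 36 → go right. Place as right child of 36.
Insert 26: 26 < 44 → go left; 26 > 12 → go right; 26 < 31 → go left; 26 > 23 → go right. Place as right child of 23.
Insert 17: 17 < 44 → go left; 17 > 12 → go right; 17 < 31 → go left; 17 < 23 → go left. Place as left child of 23.
Insert 3: 3 < 44 → go left; 3 < 12 → go left. Place as left child of 12.
Insert 20: 20 < 44 → go left; 20 > 12 → go right; 20 < 31 → go left; 20 < 23 → go left; 20 > 17 → go right. Place as right child of 17.

Leaves: 3, 20, 26, 40, 46 — 5 in total.

5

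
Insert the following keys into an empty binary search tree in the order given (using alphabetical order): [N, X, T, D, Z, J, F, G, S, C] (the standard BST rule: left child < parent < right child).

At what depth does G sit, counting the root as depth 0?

4

N: root
X: right child of N (depth 1)
T: left child of X (depth 2)
D: left child of N (depth 1)
Z: right child of X (depth 2)
J: right child of D (depth 2)
F: left child of J (depth 3)
G: right child of F (depth 4)
S: left child of T (depth 3)
C: left child of D (depth 2)

Path to G: N → D → J → F → G, which is 4 edges.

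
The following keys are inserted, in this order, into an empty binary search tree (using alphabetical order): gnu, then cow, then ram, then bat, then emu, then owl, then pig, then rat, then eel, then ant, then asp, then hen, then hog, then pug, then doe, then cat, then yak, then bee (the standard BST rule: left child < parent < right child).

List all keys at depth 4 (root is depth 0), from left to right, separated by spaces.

gnu: root
cow: left child of gnu (depth 1)
ram: right child of gnu (depth 1)
bat: left child of cow (depth 2)
emu: right child of cow (depth 2)
owl: left child of ram (depth 2)
pig: right child of owl (depth 3)
rat: right child of ram (depth 2)
eel: left child of emu (depth 3)
ant: left child of bat (depth 3)
asp: right child of ant (depth 4)
hen: left child of owl (depth 3)
hog: right child of hen (depth 4)
pug: right child of pig (depth 4)
doe: left child of eel (depth 4)
cat: right child of bat (depth 3)
yak: right child of rat (depth 3)
bee: left child of cat (depth 4)

asp bee doe hog pug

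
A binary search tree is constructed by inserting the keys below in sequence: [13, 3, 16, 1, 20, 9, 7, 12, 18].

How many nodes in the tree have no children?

4

13: root
3: left child of 13 (depth 1)
16: right child of 13 (depth 1)
1: left child of 3 (depth 2)
20: right child of 16 (depth 2)
9: right child of 3 (depth 2)
7: left child of 9 (depth 3)
12: right child of 9 (depth 3)
18: left child of 20 (depth 3)

Leaves: 1, 7, 12, 18 — 4 in total.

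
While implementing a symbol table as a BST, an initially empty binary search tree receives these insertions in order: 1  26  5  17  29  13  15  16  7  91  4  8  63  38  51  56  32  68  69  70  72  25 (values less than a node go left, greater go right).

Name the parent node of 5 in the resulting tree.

26

1: root
26: right child of 1 (depth 1)
5: left child of 26 (depth 2)
17: right child of 5 (depth 3)
29: right child of 26 (depth 2)
13: left child of 17 (depth 4)
15: right child of 13 (depth 5)
16: right child of 15 (depth 6)
7: left child of 13 (depth 5)
91: right child of 29 (depth 3)
4: left child of 5 (depth 3)
8: right child of 7 (depth 6)
63: left child of 91 (depth 4)
38: left child of 63 (depth 5)
51: right child of 38 (depth 6)
56: right child of 51 (depth 7)
32: left child of 38 (depth 6)
68: right child of 63 (depth 5)
69: right child of 68 (depth 6)
70: right child of 69 (depth 7)
72: right child of 70 (depth 8)
25: right child of 17 (depth 4)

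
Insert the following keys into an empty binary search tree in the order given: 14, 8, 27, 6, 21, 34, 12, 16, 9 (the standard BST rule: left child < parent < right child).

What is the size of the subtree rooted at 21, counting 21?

Resulting structure (node: left, right):
  14: L=8, R=27
  8: L=6, R=12
  27: L=21, R=34
  6: L=–, R=–
  21: L=16, R=–
  34: L=–, R=–
  12: L=9, R=–
  16: L=–, R=–
  9: L=–, R=–

Subtree rooted at 21 contains: 21, 16 — 2 nodes.

2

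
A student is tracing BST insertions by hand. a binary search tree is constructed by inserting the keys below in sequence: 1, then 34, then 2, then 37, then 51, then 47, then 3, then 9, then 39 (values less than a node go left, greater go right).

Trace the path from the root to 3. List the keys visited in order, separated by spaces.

Resulting structure (node: left, right):
  1: L=–, R=34
  34: L=2, R=37
  2: L=–, R=3
  37: L=–, R=51
  51: L=47, R=–
  47: L=39, R=–
  3: L=–, R=9
  9: L=–, R=–
  39: L=–, R=–

1 34 2 3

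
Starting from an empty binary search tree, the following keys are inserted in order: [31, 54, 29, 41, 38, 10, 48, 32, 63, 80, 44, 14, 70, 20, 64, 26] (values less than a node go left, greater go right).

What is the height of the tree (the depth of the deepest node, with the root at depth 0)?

5

Insert 31: tree is empty, so 31 becomes the root.
Insert 54: 54 > 31 → go right. Place as right child of 31.
Insert 29: 29 < 31 → go left. Place as left child of 31.
Insert 41: 41 > 31 → go right; 41 < 54 → go left. Place as left child of 54.
Insert 38: 38 > 31 → go right; 38 < 54 → go left; 38 < 41 → go left. Place as left child of 41.
Insert 10: 10 < 31 → go left; 10 < 29 → go left. Place as left child of 29.
Insert 48: 48 > 31 → go right; 48 < 54 → go left; 48 > 41 → go right. Place as right child of 41.
Insert 32: 32 > 31 → go right; 32 < 54 → go left; 32 < 41 → go left; 32 < 38 → go left. Place as left child of 38.
Insert 63: 63 > 31 → go right; 63 > 54 → go right. Place as right child of 54.
Insert 80: 80 > 31 → go right; 80 > 54 → go right; 80 > 63 → go right. Place as right child of 63.
Insert 44: 44 > 31 → go right; 44 < 54 → go left; 44 > 41 → go right; 44 < 48 → go left. Place as left child of 48.
Insert 14: 14 < 31 → go left; 14 < 29 → go left; 14 > 10 → go right. Place as right child of 10.
Insert 70: 70 > 31 → go right; 70 > 54 → go right; 70 > 63 → go right; 70 < 80 → go left. Place as left child of 80.
Insert 20: 20 < 31 → go left; 20 < 29 → go left; 20 > 10 → go right; 20 > 14 → go right. Place as right child of 14.
Insert 64: 64 > 31 → go right; 64 > 54 → go right; 64 > 63 → go right; 64 < 80 → go left; 64 < 70 → go left. Place as left child of 70.
Insert 26: 26 < 31 → go left; 26 < 29 → go left; 26 > 10 → go right; 26 > 14 → go right; 26 > 20 → go right. Place as right child of 20.

The deepest node is 64 at depth 5.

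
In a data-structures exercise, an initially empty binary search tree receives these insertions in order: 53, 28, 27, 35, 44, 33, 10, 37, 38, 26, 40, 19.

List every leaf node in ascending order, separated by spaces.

53: root
28: left child of 53 (depth 1)
27: left child of 28 (depth 2)
35: right child of 28 (depth 2)
44: right child of 35 (depth 3)
33: left child of 35 (depth 3)
10: left child of 27 (depth 3)
37: left child of 44 (depth 4)
38: right child of 37 (depth 5)
26: right child of 10 (depth 4)
40: right child of 38 (depth 6)
19: left child of 26 (depth 5)

19 33 40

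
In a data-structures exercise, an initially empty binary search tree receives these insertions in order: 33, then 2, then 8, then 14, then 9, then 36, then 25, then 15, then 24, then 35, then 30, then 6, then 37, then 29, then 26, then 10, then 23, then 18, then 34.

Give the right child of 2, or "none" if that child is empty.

8

33: root
2: left child of 33 (depth 1)
8: right child of 2 (depth 2)
14: right child of 8 (depth 3)
9: left child of 14 (depth 4)
36: right child of 33 (depth 1)
25: right child of 14 (depth 4)
15: left child of 25 (depth 5)
24: right child of 15 (depth 6)
35: left child of 36 (depth 2)
30: right child of 25 (depth 5)
6: left child of 8 (depth 3)
37: right child of 36 (depth 2)
29: left child of 30 (depth 6)
26: left child of 29 (depth 7)
10: right child of 9 (depth 5)
23: left child of 24 (depth 7)
18: left child of 23 (depth 8)
34: left child of 35 (depth 3)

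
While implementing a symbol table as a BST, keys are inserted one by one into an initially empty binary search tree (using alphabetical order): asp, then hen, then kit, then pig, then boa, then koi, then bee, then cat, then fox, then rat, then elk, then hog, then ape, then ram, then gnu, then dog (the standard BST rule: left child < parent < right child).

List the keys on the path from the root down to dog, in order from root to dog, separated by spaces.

Insert asp: tree is empty, so asp becomes the root.
Insert hen: hen > asp → go right. Place as right child of asp.
Insert kit: kit > asp → go right; kit > hen → go right. Place as right child of hen.
Insert pig: pig > asp → go right; pig > hen → go right; pig > kit → go right. Place as right child of kit.
Insert boa: boa > asp → go right; boa < hen → go left. Place as left child of hen.
Insert koi: koi > asp → go right; koi > hen → go right; koi > kit → go right; koi < pig → go left. Place as left child of pig.
Insert bee: bee > asp → go right; bee < hen → go left; bee < boa → go left. Place as left child of boa.
Insert cat: cat > asp → go right; cat < hen → go left; cat > boa → go right. Place as right child of boa.
Insert fox: fox > asp → go right; fox < hen → go left; fox > boa → go right; fox > cat → go right. Place as right child of cat.
Insert rat: rat > asp → go right; rat > hen → go right; rat > kit → go right; rat > pig → go right. Place as right child of pig.
Insert elk: elk > asp → go right; elk < hen → go left; elk > boa → go right; elk > cat → go right; elk < fox → go left. Place as left child of fox.
Insert hog: hog > asp → go right; hog > hen → go right; hog < kit → go left. Place as left child of kit.
Insert ape: ape < asp → go left. Place as left child of asp.
Insert ram: ram > asp → go right; ram > hen → go right; ram > kit → go right; ram > pig → go right; ram < rat → go left. Place as left child of rat.
Insert gnu: gnu > asp → go right; gnu < hen → go left; gnu > boa → go right; gnu > cat → go right; gnu > fox → go right. Place as right child of fox.
Insert dog: dog > asp → go right; dog < hen → go left; dog > boa → go right; dog > cat → go right; dog < fox → go left; dog < elk → go left. Place as left child of elk.

asp hen boa cat fox elk dog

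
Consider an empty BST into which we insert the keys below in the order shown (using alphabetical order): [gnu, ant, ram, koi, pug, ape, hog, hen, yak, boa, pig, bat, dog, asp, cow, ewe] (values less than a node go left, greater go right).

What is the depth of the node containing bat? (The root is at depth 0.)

4

Insert gnu: tree is empty, so gnu becomes the root.
Insert ant: ant < gnu → go left. Place as left child of gnu.
Insert ram: ram > gnu → go right. Place as right child of gnu.
Insert koi: koi > gnu → go right; koi < ram → go left. Place as left child of ram.
Insert pug: pug > gnu → go right; pug < ram → go left; pug > koi → go right. Place as right child of koi.
Insert ape: ape < gnu → go left; ape > ant → go right. Place as right child of ant.
Insert hog: hog > gnu → go right; hog < ram → go left; hog < koi → go left. Place as left child of koi.
Insert hen: hen > gnu → go right; hen < ram → go left; hen < koi → go left; hen < hog → go left. Place as left child of hog.
Insert yak: yak > gnu → go right; yak > ram → go right. Place as right child of ram.
Insert boa: boa < gnu → go left; boa > ant → go right; boa > ape → go right. Place as right child of ape.
Insert pig: pig > gnu → go right; pig < ram → go left; pig > koi → go right; pig < pug → go left. Place as left child of pug.
Insert bat: bat < gnu → go left; bat > ant → go right; bat > ape → go right; bat < boa → go left. Place as left child of boa.
Insert dog: dog < gnu → go left; dog > ant → go right; dog > ape → go right; dog > boa → go right. Place as right child of boa.
Insert asp: asp < gnu → go left; asp > ant → go right; asp > ape → go right; asp < boa → go left; asp < bat → go left. Place as left child of bat.
Insert cow: cow < gnu → go left; cow > ant → go right; cow > ape → go right; cow > boa → go right; cow < dog → go left. Place as left child of dog.
Insert ewe: ewe < gnu → go left; ewe > ant → go right; ewe > ape → go right; ewe > boa → go right; ewe > dog → go right. Place as right child of dog.

Path to bat: gnu → ant → ape → boa → bat, which is 4 edges.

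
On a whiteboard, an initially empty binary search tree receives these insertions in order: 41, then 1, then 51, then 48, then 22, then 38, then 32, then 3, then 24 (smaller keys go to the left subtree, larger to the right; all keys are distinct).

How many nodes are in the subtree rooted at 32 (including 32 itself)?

2

41: root
1: left child of 41 (depth 1)
51: right child of 41 (depth 1)
48: left child of 51 (depth 2)
22: right child of 1 (depth 2)
38: right child of 22 (depth 3)
32: left child of 38 (depth 4)
3: left child of 22 (depth 3)
24: left child of 32 (depth 5)

Subtree rooted at 32 contains: 32, 24 — 2 nodes.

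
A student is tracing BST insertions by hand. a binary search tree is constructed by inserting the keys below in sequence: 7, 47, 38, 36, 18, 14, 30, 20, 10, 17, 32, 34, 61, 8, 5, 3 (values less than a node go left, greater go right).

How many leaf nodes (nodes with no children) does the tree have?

Resulting structure (node: left, right):
  7: L=5, R=47
  47: L=38, R=61
  38: L=36, R=–
  36: L=18, R=–
  18: L=14, R=30
  14: L=10, R=17
  30: L=20, R=32
  20: L=–, R=–
  10: L=8, R=–
  17: L=–, R=–
  32: L=–, R=34
  34: L=–, R=–
  61: L=–, R=–
  8: L=–, R=–
  5: L=3, R=–
  3: L=–, R=–

Leaves: 3, 8, 17, 20, 34, 61 — 6 in total.

6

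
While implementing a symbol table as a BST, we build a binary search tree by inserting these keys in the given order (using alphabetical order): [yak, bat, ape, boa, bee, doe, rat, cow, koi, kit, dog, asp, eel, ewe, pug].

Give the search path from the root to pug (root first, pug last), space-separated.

yak bat boa doe rat koi pug

Insert yak: tree is empty, so yak becomes the root.
Insert bat: bat < yak → go left. Place as left child of yak.
Insert ape: ape < yak → go left; ape < bat → go left. Place as left child of bat.
Insert boa: boa < yak → go left; boa > bat → go right. Place as right child of bat.
Insert bee: bee < yak → go left; bee > bat → go right; bee < boa → go left. Place as left child of boa.
Insert doe: doe < yak → go left; doe > bat → go right; doe > boa → go right. Place as right child of boa.
Insert rat: rat < yak → go left; rat > bat → go right; rat > boa → go right; rat > doe → go right. Place as right child of doe.
Insert cow: cow < yak → go left; cow > bat → go right; cow > boa → go right; cow < doe → go left. Place as left child of doe.
Insert koi: koi < yak → go left; koi > bat → go right; koi > boa → go right; koi > doe → go right; koi < rat → go left. Place as left child of rat.
Insert kit: kit < yak → go left; kit > bat → go right; kit > boa → go right; kit > doe → go right; kit < rat → go left; kit < koi → go left. Place as left child of koi.
Insert dog: dog < yak → go left; dog > bat → go right; dog > boa → go right; dog > doe → go right; dog < rat → go left; dog < koi → go left; dog < kit → go left. Place as left child of kit.
Insert asp: asp < yak → go left; asp < bat → go left; asp > ape → go right. Place as right child of ape.
Insert eel: eel < yak → go left; eel > bat → go right; eel > boa → go right; eel > doe → go right; eel < rat → go left; eel < koi → go left; eel < kit → go left; eel > dog → go right. Place as right child of dog.
Insert ewe: ewe < yak → go left; ewe > bat → go right; ewe > boa → go right; ewe > doe → go right; ewe < rat → go left; ewe < koi → go left; ewe < kit → go left; ewe > dog → go right; ewe > eel → go right. Place as right child of eel.
Insert pug: pug < yak → go left; pug > bat → go right; pug > boa → go right; pug > doe → go right; pug < rat → go left; pug > koi → go right. Place as right child of koi.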